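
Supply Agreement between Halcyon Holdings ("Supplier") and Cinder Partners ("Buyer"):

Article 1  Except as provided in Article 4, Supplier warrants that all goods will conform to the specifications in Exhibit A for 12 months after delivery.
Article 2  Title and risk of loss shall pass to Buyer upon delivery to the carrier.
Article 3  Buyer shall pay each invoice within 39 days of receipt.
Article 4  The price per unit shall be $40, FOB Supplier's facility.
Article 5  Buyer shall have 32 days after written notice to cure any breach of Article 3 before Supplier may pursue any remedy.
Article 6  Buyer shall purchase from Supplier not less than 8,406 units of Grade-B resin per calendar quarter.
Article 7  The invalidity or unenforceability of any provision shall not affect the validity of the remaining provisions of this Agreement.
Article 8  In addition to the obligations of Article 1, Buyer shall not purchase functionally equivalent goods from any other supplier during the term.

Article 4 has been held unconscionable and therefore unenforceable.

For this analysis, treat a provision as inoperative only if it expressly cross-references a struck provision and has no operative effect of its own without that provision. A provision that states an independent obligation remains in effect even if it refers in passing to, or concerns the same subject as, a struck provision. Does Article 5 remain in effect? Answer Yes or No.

Yes

Article 4 is struck. Although Article 1 refers to Article 4, its operative terms do not depend on Article 4, so it remains in effect. No other provision's operative terms depend on Article 4. Article 7 is a severability clause and preserves every provision that can still be given independent effect. Article 1, Article 2, Article 3, Article 5, Article 6, Article 7, and Article 8 remain in effect. Article 5 is among the surviving provisions, so the answer is yes.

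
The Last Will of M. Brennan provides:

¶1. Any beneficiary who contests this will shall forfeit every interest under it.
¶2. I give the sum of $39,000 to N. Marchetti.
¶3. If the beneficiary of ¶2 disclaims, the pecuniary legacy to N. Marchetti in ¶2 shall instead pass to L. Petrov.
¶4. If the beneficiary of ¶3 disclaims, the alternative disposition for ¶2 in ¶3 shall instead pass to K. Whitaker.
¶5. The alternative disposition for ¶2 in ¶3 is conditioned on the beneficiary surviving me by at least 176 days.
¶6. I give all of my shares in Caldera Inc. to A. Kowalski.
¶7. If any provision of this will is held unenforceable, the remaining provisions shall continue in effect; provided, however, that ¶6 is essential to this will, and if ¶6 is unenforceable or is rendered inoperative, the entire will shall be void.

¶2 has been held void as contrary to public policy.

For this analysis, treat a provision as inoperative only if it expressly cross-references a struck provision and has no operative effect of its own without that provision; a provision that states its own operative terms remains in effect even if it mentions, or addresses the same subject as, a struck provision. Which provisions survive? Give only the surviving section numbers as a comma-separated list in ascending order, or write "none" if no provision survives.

1, 6, 7

¶2 is struck. The only function of ¶3 is the alternative disposition for ¶2, so it cannot stand once ¶2 is removed. ¶4 merely fixes the alternative disposition for ¶3; with ¶3 gone it has nothing to operate on and falls away. ¶5 has no operative effect of its own apart from ¶3 and is therefore inoperative. ¶7 makes ¶6 an essential term, but ¶6 is unaffected, so the severability proviso in ¶7 preserves the remaining provisions. That leaves ¶1, ¶6, and ¶7 in effect.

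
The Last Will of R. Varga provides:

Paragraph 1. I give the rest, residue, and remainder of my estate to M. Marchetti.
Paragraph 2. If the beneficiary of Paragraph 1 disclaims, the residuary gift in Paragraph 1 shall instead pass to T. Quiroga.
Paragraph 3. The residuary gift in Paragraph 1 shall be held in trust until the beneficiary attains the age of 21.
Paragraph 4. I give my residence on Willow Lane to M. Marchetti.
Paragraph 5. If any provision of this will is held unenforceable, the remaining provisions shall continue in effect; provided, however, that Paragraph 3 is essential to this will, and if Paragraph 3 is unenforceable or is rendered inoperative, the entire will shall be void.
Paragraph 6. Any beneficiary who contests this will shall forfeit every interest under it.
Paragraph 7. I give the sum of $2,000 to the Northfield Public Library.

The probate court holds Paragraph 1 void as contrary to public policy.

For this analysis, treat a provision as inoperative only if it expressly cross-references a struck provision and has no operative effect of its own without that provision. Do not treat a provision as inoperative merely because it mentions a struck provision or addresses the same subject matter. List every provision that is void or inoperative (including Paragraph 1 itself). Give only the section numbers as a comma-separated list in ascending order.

Paragraph 1 is struck. Paragraph 2 operates only by reference to Paragraph 1, so it falls with Paragraph 1. Paragraph 3 operates only by reference to Paragraph 1, so it falls with Paragraph 1. Paragraph 5 makes Paragraph 3 an essential term, and Paragraph 3 has been rendered inoperative by the cascade; under Paragraph 5, the entire will is therefore void. No provision of the will survives.

1, 2, 3, 4, 5, 6, 7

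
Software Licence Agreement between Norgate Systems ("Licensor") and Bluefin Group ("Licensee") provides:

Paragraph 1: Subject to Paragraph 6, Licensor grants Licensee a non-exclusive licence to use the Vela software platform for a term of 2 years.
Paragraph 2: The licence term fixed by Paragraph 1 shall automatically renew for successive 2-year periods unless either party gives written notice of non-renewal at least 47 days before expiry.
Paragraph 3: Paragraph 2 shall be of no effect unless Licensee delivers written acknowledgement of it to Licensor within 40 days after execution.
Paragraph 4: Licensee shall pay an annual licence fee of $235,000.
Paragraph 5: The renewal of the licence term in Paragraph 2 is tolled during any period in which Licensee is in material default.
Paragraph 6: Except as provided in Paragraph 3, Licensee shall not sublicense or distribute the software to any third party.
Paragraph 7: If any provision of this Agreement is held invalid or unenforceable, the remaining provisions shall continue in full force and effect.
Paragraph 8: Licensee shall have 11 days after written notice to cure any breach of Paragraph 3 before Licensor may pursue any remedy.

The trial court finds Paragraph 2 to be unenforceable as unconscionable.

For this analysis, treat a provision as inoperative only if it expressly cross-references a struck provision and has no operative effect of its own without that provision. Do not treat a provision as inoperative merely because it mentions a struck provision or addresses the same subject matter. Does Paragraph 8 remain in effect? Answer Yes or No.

Paragraph 2 is struck. The only function of Paragraph 3 is the acknowledgement condition for Paragraph 2, so it cannot stand once Paragraph 2 is removed. The whole of Paragraph 5 is the tolling of the renewal of the licence term, defined by reference to Paragraph 2, so Paragraph 5 cannot stand once Paragraph 2 is removed. The only function of Paragraph 8 is the cure period for breach of Paragraph 3, so it cannot stand once Paragraph 3 is removed. Although Paragraph 6 refers to Paragraph 3, its operative terms do not depend on Paragraph 3, so it remains in effect. Under the severability clause in Paragraph 7, the remaining provisions continue in force. That leaves Paragraph 1, Paragraph 4, Paragraph 6, and Paragraph 7 in effect. Paragraph 8 is among the inoperative provisions, so the answer is no.

No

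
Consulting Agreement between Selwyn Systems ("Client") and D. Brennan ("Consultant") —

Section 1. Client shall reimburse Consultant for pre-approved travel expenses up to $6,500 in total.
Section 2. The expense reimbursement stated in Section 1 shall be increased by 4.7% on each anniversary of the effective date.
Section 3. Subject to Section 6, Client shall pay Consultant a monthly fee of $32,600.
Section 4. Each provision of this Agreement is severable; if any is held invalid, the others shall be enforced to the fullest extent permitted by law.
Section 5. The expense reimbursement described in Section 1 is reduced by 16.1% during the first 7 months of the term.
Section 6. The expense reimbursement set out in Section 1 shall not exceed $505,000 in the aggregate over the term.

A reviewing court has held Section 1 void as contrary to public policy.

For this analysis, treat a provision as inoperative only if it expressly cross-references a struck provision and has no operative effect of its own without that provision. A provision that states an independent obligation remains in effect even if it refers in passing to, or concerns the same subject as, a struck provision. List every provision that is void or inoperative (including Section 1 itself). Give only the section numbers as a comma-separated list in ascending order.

1, 2, 5, 6

Section 1 is struck. Section 2 has no operative effect of its own apart from Section 1 and is therefore inoperative. The whole of Section 5 is the introductory reduction to the expense reimbursement, defined by reference to Section 1, so Section 5 cannot stand once Section 1 is removed. The whole of Section 6 is the aggregate cap on the expense reimbursement, defined by reference to Section 1, so Section 6 cannot stand once Section 1 is removed. Although Section 3 refers to Section 6, its operative terms do not depend on Section 6, so it remains in effect. Section 4 is a severability clause and preserves every provision that can still be given independent effect. That leaves Section 3 and Section 4 in effect.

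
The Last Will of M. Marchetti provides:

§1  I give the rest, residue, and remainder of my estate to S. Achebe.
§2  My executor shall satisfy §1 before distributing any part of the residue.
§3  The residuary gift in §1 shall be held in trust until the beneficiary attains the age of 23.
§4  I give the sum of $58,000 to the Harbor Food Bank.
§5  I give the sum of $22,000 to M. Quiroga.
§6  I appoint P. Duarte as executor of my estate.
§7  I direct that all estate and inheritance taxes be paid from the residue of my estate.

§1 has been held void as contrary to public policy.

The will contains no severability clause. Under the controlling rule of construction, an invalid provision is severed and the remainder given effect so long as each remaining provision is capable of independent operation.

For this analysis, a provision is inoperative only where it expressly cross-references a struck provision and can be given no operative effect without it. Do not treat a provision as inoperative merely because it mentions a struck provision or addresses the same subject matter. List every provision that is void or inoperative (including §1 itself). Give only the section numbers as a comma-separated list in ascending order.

1, 2, 3

§1 is struck. §2 merely fixes the priority direction for §1; with §1 gone it has nothing to operate on and falls away. The only function of §3 is the trust for §1, so it cannot stand once §1 is removed. Under the stated default rule, only provisions that cannot operate independently fall away; the rest are enforced. That leaves §4, §5, §6, and §7 in effect.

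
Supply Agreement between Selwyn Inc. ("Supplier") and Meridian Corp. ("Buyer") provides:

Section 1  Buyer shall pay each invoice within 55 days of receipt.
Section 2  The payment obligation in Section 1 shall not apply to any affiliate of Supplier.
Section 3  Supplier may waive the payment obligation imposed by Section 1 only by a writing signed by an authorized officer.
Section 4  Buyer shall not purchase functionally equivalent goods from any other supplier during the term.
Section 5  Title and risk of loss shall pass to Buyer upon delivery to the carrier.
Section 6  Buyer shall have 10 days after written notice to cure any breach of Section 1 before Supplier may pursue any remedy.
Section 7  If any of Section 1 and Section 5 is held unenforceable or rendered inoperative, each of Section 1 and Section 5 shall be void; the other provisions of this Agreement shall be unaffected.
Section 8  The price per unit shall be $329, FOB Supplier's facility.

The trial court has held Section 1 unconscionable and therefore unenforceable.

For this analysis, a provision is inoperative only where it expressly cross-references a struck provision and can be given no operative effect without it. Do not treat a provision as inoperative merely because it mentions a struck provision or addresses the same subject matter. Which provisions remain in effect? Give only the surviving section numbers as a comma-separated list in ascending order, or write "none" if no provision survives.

4, 7, 8

Section 1 is struck. Section 2 has no operative effect of its own apart from Section 1 and is therefore inoperative. Section 3 merely fixes the waiver condition for Section 1; with Section 1 gone it has nothing to operate on and falls away. Section 6 operates only by reference to Section 1, so it falls with Section 1. Section 7 declares Section 1 and Section 5 mutually dependent; since one of them has fallen, all of them are of no effect. That brings down Section 5 as well. The remainder continues in force under Section 7. The provisions still in force are Section 4, Section 7, and Section 8.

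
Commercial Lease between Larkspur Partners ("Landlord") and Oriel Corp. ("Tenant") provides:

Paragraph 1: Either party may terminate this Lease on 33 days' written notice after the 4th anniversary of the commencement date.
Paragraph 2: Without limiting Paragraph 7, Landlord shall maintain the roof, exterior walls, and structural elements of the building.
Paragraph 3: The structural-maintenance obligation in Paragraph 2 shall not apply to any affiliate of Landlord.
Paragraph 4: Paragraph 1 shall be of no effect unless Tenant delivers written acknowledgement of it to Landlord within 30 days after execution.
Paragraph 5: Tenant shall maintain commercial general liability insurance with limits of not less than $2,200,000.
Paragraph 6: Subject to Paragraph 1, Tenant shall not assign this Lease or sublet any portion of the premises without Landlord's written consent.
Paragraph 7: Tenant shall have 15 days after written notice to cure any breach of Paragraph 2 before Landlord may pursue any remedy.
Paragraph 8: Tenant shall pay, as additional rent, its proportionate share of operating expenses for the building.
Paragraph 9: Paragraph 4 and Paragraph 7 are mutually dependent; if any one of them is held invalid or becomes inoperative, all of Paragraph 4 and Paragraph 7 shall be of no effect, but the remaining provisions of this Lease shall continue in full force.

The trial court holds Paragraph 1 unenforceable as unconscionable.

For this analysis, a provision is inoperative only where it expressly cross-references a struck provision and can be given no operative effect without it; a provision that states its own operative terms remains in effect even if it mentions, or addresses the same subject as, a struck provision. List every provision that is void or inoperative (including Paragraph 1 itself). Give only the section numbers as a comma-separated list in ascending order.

Paragraph 1 is struck. Paragraph 4 operates only by reference to Paragraph 1, so it falls with Paragraph 1. Paragraph 6 mentions Paragraph 1 but its own obligation stands independently of Paragraph 1, so Paragraph 6 is not affected. Paragraph 2 mentions Paragraph 7 but its own obligation stands independently of Paragraph 7, so Paragraph 2 is not affected. Paragraph 9 declares Paragraph 4 and Paragraph 7 mutually dependent; since one of them has fallen, all of them are of no effect. That brings down Paragraph 7 as well. The remainder continues in force under Paragraph 9. The provisions still in force are Paragraph 2, Paragraph 3, Paragraph 5, Paragraph 6, Paragraph 8, and Paragraph 9.

1, 4, 7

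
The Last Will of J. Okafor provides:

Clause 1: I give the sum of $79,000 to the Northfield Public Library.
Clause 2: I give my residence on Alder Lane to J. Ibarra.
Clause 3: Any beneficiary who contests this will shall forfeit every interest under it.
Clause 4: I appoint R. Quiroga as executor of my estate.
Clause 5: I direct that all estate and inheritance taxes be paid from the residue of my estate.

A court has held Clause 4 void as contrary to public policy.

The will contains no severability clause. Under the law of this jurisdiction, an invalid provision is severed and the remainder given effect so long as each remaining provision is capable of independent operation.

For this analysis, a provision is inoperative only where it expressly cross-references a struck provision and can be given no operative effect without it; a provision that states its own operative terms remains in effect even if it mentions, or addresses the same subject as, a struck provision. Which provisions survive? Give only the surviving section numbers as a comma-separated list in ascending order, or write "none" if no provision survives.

1, 2, 3, 5

Clause 4 is struck. Nothing else in the will is defined by reference to Clause 4. Under the stated default rule, only provisions that cannot operate independently fall away; the rest are enforced. Clause 1, Clause 2, Clause 3, and Clause 5 remain in effect.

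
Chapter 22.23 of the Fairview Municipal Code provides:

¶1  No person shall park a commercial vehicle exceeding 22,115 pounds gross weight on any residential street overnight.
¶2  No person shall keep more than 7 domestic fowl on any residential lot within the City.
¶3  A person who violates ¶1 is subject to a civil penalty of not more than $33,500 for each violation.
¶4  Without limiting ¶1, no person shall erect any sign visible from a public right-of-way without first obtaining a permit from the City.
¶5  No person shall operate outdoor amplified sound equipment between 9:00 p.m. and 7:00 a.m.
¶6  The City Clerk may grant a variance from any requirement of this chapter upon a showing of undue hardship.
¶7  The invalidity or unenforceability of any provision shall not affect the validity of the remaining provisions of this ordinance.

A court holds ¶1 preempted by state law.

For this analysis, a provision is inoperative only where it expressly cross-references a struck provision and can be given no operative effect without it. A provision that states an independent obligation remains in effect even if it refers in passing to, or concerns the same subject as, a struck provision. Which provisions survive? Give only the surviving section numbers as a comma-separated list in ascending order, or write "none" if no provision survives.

¶1 is struck. ¶3 operates only by reference to ¶1, so it falls with ¶1. ¶4 mentions ¶1 but its own obligation stands independently of ¶1, so ¶4 is not affected. Under the severability clause in ¶7, the remaining provisions continue in force. That leaves ¶2, ¶4, ¶5, ¶6, and ¶7 in effect.

2, 4, 5, 6, 7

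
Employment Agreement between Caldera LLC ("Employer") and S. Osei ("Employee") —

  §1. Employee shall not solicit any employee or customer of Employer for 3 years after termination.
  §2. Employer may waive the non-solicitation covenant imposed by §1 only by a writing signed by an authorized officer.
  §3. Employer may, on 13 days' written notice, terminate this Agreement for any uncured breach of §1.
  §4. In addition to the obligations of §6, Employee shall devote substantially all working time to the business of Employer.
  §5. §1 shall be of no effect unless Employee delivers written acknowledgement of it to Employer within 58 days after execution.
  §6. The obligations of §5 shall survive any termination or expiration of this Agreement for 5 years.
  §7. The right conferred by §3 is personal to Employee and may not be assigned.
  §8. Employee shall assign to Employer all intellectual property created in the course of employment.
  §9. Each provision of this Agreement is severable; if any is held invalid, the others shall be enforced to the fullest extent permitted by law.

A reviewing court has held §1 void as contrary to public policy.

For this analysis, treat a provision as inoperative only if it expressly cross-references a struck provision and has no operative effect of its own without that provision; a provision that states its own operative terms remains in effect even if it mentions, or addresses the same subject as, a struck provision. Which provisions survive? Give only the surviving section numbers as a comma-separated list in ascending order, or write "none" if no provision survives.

4, 8, 9

§1 is struck. §2 has no operative effect of its own apart from §1 and is therefore inoperative. §3 merely fixes the termination right for breach of §1; with §1 gone it has nothing to operate on and falls away. The only function of §5 is the acknowledgement condition for §1, so it cannot stand once §1 is removed. §6 operates only by reference to §5, so it falls with §5. The only function of §7 is the non-assignment of §3, so it cannot stand once §3 is removed. Although §4 refers to §6, its operative terms do not depend on §6, so it remains in effect. §9 is a severability clause and preserves every provision that can still be given independent effect. That leaves §4, §8, and §9 in effect.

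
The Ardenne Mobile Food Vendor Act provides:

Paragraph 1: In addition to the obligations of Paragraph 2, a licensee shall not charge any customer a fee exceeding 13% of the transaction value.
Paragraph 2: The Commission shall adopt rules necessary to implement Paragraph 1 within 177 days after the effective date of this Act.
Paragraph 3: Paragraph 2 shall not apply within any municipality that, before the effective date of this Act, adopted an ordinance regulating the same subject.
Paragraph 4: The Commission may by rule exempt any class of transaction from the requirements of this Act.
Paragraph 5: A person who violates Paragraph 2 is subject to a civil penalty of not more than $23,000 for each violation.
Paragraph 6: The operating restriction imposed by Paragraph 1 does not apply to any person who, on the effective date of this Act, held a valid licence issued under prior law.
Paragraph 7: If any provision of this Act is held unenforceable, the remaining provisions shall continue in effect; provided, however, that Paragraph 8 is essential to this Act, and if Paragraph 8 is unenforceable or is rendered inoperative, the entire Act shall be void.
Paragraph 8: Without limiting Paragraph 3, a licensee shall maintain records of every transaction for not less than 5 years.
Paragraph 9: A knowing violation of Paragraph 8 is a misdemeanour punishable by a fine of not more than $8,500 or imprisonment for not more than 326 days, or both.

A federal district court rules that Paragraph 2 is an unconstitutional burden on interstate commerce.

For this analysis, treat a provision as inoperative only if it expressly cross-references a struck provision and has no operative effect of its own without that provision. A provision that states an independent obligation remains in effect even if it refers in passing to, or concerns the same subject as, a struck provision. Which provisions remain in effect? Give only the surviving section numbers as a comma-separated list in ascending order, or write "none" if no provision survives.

Paragraph 2 is struck. Paragraph 3 has no operative effect of its own apart from Paragraph 2 and is therefore inoperative. Paragraph 5 has no operative effect of its own apart from Paragraph 2 and is therefore inoperative. Although Paragraph 1 refers to Paragraph 2, its operative terms do not depend on Paragraph 2, so it remains in effect. Although Paragraph 8 refers to Paragraph 3, its operative terms do not depend on Paragraph 3, so it remains in effect. Paragraph 7 makes Paragraph 8 an essential term, but Paragraph 8 is unaffected, so the severability proviso in Paragraph 7 preserves the remaining provisions. That leaves Paragraph 1, Paragraph 4, Paragraph 6, Paragraph 7, Paragraph 8, and Paragraph 9 in effect.

1, 4, 6, 7, 8, 9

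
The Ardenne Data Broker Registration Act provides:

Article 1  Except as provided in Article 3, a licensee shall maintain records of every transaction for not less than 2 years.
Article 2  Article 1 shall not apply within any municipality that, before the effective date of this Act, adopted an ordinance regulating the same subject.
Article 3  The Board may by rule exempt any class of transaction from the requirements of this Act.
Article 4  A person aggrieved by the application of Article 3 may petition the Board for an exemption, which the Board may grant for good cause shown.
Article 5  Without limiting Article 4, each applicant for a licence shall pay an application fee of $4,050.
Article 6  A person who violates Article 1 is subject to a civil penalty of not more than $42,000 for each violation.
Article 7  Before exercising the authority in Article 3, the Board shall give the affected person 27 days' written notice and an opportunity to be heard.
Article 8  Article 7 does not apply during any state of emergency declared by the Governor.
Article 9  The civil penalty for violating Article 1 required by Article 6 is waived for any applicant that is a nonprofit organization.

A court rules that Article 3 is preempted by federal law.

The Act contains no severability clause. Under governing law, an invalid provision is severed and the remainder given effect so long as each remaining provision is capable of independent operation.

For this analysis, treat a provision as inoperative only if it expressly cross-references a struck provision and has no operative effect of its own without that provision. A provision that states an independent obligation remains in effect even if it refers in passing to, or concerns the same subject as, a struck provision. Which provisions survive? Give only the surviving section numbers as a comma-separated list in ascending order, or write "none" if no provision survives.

1, 2, 5, 6, 9

Article 3 is struck. Article 4 operates only by reference to Article 3, so it falls with Article 3. Article 7 has no operative effect of its own apart from Article 3 and is therefore inoperative. Article 8 has no operative effect of its own apart from Article 7 and is therefore inoperative. Article 1 mentions Article 3 but its own obligation stands independently of Article 3, so Article 1 is not affected. Although Article 5 refers to Article 4, its operative terms do not depend on Article 4, so it remains in effect. Under the stated default rule, only provisions that cannot operate independently fall away; the rest are enforced. The provisions still in force are Article 1, Article 2, Article 5, Article 6, and Article 9.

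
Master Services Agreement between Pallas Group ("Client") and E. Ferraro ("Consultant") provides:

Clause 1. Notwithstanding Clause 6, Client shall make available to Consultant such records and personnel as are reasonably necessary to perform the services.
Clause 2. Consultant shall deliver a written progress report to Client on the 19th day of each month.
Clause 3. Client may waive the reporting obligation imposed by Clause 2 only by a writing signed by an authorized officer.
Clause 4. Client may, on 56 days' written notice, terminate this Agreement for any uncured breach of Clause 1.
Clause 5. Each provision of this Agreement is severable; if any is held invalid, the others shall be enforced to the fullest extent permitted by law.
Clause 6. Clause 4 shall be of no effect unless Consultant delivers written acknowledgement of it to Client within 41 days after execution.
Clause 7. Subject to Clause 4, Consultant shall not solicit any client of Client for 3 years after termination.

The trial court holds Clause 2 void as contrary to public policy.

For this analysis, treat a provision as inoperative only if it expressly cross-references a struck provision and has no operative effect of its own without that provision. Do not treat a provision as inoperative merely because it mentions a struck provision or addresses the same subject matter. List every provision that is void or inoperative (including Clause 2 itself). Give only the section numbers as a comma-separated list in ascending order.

Clause 2 is struck. Clause 3 merely fixes the waiver condition for Clause 2; with Clause 2 gone it has nothing to operate on and falls away. Under the severability clause in Clause 5, the remaining provisions continue in force. The provisions still in force are Clause 1, Clause 4, Clause 5, Clause 6, and Clause 7.

2, 3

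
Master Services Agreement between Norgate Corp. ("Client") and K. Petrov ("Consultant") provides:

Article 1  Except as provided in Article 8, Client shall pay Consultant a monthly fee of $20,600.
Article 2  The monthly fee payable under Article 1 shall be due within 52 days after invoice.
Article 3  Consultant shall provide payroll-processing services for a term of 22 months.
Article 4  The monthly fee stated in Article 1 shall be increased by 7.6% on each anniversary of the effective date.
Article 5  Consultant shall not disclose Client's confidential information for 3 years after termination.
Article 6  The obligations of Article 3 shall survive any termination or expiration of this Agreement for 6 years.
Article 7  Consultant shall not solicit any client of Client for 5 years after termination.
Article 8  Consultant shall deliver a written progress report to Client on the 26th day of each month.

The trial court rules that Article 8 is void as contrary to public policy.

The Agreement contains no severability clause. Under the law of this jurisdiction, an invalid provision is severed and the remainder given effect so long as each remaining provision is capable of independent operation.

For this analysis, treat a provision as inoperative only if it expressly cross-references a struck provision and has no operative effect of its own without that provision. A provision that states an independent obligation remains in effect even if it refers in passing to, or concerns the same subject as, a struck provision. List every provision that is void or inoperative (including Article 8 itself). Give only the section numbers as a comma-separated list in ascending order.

8

Article 8 is struck. Article 1 mentions Article 8 but its own obligation stands independently of Article 8, so Article 1 is not affected. Nothing else in the Agreement is defined by reference to Article 8. Under the stated default rule, only provisions that cannot operate independently fall away; the rest are enforced. That leaves Article 1, Article 2, Article 3, Article 4, Article 5, Article 6, and Article 7 in effect.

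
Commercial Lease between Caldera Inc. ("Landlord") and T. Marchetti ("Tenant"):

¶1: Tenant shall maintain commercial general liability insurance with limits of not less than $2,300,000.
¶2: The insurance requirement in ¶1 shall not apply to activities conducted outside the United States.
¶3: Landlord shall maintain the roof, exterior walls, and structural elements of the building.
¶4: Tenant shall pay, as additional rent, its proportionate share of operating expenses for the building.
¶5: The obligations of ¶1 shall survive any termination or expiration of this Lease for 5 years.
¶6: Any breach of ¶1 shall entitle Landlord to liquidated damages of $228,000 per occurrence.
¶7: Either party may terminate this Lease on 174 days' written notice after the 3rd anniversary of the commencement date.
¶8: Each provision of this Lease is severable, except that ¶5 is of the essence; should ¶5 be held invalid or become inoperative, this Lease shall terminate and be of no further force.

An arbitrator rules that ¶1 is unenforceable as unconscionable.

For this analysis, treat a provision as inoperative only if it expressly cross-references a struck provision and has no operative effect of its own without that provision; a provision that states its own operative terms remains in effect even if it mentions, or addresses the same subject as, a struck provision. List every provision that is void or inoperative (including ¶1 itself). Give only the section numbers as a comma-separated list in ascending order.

1, 2, 3, 4, 5, 6, 7, 8

¶1 is struck. ¶2 does nothing except set the carve-out from the insurance requirement by reference to ¶1; with ¶1 gone it has no independent effect and is inoperative. The only function of ¶5 is the survival period for ¶1, so it cannot stand once ¶1 is removed. ¶6 operates only by reference to ¶1, so it falls with ¶1. ¶8 makes ¶5 an essential term, and ¶5 has been rendered inoperative by the cascade; under ¶8, the entire Lease is therefore void. No provision of the Lease survives.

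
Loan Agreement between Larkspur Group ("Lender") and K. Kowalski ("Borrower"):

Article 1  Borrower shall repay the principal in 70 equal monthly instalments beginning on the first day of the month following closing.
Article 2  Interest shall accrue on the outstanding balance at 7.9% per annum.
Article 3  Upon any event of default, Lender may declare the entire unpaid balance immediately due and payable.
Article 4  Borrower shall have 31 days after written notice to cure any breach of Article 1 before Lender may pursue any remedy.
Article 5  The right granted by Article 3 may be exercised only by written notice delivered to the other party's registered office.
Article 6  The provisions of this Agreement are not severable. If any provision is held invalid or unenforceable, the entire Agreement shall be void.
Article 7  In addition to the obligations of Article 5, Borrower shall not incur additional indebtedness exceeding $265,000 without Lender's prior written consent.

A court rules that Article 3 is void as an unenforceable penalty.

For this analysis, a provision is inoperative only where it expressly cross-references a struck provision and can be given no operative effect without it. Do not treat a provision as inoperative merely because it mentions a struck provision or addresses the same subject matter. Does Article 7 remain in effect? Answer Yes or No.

Article 3 is struck. Article 5 has no operative effect of its own apart from Article 3 and is therefore inoperative. Article 6 provides that the Agreement is not severable, so the invalidity of any one provision voids the entire Agreement. No provision of the Agreement survives. Article 7 is among the inoperative provisions, so the answer is no.

No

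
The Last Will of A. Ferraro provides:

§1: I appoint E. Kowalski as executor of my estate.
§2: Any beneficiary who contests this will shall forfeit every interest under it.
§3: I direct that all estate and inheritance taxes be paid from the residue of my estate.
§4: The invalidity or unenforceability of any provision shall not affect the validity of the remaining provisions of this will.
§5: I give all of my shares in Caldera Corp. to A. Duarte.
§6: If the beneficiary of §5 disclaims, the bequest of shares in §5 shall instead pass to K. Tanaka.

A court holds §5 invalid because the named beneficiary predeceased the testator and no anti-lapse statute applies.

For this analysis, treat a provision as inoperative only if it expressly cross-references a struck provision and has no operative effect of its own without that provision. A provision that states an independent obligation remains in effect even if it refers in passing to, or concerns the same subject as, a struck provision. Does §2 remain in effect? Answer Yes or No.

Yes

§5 is struck. §6 merely fixes the alternative disposition for §5; with §5 gone it has nothing to operate on and falls away. §4 is a severability clause and preserves every provision that can still be given independent effect. That leaves §1, §2, §3, and §4 in effect. §2 is among the surviving provisions, so the answer is yes.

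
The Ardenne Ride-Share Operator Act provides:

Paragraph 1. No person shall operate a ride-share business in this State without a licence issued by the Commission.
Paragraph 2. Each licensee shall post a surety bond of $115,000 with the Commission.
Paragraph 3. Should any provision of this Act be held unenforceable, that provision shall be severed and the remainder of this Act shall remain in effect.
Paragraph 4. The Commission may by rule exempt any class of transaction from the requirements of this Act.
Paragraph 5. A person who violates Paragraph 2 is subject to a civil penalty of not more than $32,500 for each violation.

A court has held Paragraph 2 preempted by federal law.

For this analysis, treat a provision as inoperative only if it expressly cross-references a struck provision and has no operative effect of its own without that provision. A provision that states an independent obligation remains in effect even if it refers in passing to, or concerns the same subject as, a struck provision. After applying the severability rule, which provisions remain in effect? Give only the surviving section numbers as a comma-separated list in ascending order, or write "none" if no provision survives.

Paragraph 2 is struck. The only function of Paragraph 5 is the civil penalty for violating Paragraph 2, so it cannot stand once Paragraph 2 is removed. Paragraph 3 is a severability clause and preserves every provision that can still be given independent effect. That leaves Paragraph 1, Paragraph 3, and Paragraph 4 in effect.

1, 3, 4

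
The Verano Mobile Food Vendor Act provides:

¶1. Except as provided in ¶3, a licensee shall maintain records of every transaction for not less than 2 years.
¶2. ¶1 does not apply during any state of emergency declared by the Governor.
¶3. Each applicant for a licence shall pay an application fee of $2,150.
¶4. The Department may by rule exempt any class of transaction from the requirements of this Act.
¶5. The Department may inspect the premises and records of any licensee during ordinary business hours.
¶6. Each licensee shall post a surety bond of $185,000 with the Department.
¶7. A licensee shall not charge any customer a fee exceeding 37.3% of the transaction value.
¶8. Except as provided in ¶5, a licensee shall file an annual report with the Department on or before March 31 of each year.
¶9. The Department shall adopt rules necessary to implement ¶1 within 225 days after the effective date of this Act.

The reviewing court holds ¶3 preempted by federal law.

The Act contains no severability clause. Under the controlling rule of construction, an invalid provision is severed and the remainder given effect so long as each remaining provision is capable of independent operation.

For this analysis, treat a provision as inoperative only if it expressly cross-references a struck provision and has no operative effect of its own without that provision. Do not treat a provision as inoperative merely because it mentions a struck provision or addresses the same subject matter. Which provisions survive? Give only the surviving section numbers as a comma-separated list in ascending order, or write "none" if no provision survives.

¶3 is struck. ¶1 mentions ¶3 but its own obligation stands independently of ¶3, so ¶1 is not affected. No other provision's operative terms depend on ¶3. Under the stated default rule, only provisions that cannot operate independently fall away; the rest are enforced. That leaves ¶1, ¶2, ¶4, ¶5, ¶6, ¶7, ¶8, and ¶9 in effect.

1, 2, 4, 5, 6, 7, 8, 9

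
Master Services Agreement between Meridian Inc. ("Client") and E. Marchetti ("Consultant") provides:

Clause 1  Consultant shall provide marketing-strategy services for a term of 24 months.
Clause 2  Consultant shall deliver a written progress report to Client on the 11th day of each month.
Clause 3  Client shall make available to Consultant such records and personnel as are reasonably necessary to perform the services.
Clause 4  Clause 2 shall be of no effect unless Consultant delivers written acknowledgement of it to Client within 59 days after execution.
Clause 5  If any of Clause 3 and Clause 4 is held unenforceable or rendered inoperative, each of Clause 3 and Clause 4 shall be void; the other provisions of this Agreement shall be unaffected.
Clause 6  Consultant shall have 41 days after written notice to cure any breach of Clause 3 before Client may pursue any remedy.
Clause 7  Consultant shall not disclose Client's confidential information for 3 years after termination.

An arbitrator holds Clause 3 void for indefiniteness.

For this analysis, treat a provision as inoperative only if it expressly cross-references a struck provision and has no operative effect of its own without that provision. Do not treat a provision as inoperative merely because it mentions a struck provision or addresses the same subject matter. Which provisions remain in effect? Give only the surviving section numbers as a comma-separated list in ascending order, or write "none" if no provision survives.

Clause 3 is struck. The only function of Clause 6 is the cure period for breach of Clause 3, so it cannot stand once Clause 3 is removed. Clause 5 declares Clause 3 and Clause 4 mutually dependent; since one of them has fallen, all of them are of no effect. That brings down Clause 4 as well. The remainder continues in force under Clause 5. That leaves Clause 1, Clause 2, Clause 5, and Clause 7 in effect.

1, 2, 5, 7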